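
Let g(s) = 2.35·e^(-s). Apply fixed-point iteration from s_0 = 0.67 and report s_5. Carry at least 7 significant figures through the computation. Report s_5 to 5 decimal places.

s_1 = g(0.670000) = 1.202515
s_2 = g(1.202515) = 0.706028
s_3 = g(0.706028) = 1.159962
s_4 = g(1.159962) = 0.736721
s_5 = g(0.736721) = 1.124900

1.12490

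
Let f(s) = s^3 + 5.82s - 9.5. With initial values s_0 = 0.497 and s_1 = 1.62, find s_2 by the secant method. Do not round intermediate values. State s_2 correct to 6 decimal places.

1.179848

f(s_0) = -6.484697, f(s_1) = 4.179928
s_2 = 1.620000 - (4.179928)·(1.620000 - 0.497000)/(4.179928 - (-6.484697)) = 1.179848; f(s_2) = -0.990891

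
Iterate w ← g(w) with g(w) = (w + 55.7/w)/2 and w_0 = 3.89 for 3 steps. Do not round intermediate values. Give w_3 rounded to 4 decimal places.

7.4647

w_1 = g(3.890000) = 9.104383
w_2 = g(9.104383) = 7.611158
w_3 = g(7.611158) = 7.464681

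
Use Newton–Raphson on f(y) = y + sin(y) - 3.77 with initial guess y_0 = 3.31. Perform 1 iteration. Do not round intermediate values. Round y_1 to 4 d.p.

47.6735

f'(y) = 1 + cos(y)
y_0 = 3.310000: f = -0.627612, f' = 0.014147 → y_1 = 3.310000 - (-0.627612)/(0.014147) = 47.673534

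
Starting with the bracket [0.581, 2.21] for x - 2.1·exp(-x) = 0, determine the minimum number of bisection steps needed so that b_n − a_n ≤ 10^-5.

Initial width b − a = 2.21 − 0.581 = 1.629000.
After n steps the width is (b−a)/2^n; need (b−a)/2^n ≤ 10^-5.
So n ≥ log₂(1.629000/10^-5) = log₂(162900.0000) ≈ 17.3136.
Hence n = 18.

18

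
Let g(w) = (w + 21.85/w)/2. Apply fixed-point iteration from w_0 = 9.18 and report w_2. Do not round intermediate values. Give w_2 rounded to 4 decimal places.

4.7802

w_1 = g(9.180000) = 5.780087
w_2 = g(5.780087) = 4.780153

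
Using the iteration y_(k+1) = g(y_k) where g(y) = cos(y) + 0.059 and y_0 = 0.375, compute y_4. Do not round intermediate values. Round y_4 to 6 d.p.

y_1 = g(0.375000) = 0.989508
y_2 = g(0.989508) = 0.608101
y_3 = g(0.608101) = 0.879734
y_4 = g(0.879734) = 0.696356

0.696356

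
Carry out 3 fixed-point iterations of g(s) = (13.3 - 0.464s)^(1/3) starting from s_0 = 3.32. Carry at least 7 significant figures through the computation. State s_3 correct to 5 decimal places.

2.30400

s_1 = g(3.320000) = 2.274032
s_2 = g(2.274032) = 2.304895
s_3 = g(2.304895) = 2.303996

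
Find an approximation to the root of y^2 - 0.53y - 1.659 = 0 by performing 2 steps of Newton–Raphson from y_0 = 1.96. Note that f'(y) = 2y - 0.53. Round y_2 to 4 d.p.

1.5807

y_0 = 1.960000: f = 1.143800, f' = 3.390000 → y_1 = 1.960000 - (1.143800)/(3.390000) = 1.622596
y_1 = 1.622596: f = 0.113842, f' = 2.715192 → y_2 = 1.622596 - (0.113842)/(2.715192) = 1.580668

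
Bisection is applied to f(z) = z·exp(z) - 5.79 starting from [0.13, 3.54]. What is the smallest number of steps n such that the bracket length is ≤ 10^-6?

22

Initial width b − a = 3.54 − 0.13 = 3.410000.
After n steps the width is (b−a)/2^n; need (b−a)/2^n ≤ 10^-6.
So n ≥ log₂(3.410000/10^-6) = log₂(3410000.0000) ≈ 21.7013.
Hence n = 22.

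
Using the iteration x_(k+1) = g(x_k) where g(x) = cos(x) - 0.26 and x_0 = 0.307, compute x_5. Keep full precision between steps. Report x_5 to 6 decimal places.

0.588400

x_1 = g(0.307000) = 0.693244
x_2 = g(0.693244) = 0.509177
x_3 = g(0.509177) = 0.613146
x_4 = g(0.613146) = 0.557842
x_5 = g(0.557842) = 0.588400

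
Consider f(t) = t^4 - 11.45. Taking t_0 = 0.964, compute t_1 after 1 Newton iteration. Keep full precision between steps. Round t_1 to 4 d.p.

3.9183

f'(t) = 4t^3
t_0 = 0.964000: f = -10.586409, f' = 3.583365 → t_1 = 0.964000 - (-10.586409)/(3.583365) = 3.918320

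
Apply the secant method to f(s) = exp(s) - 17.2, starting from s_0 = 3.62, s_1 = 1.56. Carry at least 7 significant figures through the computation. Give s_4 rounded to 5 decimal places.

f(s_0) = 20.137568, f(s_1) = -12.441179
s_2 = 1.560000 - (-12.441179)·(1.560000 - 3.620000)/(-12.441179 - (20.137568)) = 2.346673; f(s_2) = -6.749255
s_3 = 2.346673 - (-6.749255)·(2.346673 - 1.560000)/(-6.749255 - (-12.441179)) = 3.279479; f(s_3) = 9.361928
s_4 = 3.279479 - (9.361928)·(3.279479 - 2.346673)/(9.361928 - (-6.749255)) = 2.737442; f(s_4) = -1.752583

2.73744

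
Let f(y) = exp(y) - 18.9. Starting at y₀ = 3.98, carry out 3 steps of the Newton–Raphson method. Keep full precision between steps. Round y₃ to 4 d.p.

f'(y) = exp(y)
y_0 = 3.980000: f = 34.617034, f' = 53.517034 → y_1 = 3.980000 - (34.617034)/(53.517034) = 3.333159
y_1 = 3.333159: f = 9.126727, f' = 28.026727 → y_2 = 3.333159 - (9.126727)/(28.026727) = 3.007515
y_2 = 3.007515: f = 1.337046, f' = 20.237046 → y_3 = 3.007515 - (1.337046)/(20.237046) = 2.941446

2.9414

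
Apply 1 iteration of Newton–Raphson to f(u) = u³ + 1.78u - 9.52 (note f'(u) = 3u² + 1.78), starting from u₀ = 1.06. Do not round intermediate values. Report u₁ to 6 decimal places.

u_0 = 1.060000: f = -6.442184, f' = 5.150800 → u_1 = 1.060000 - (-6.442184)/(5.150800) = 2.310715

2.310715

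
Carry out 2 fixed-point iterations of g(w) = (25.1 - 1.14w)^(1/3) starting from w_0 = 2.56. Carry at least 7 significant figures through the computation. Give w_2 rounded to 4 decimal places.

2.7977

w_1 = g(2.560000) = 2.809728
w_2 = g(2.809728) = 2.797656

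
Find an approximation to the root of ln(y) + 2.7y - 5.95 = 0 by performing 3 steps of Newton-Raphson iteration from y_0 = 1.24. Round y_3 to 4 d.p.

1.9553

f'(y) = 1/y + 2.7
y_0 = 1.240000: f = -2.386889, f' = 3.506452 → y_1 = 1.240000 - (-2.386889)/(3.506452) = 1.920713
y_1 = 1.920713: f = -0.111377, f' = 3.220640 → y_2 = 1.920713 - (-0.111377)/(3.220640) = 1.955296
y_2 = 1.955296: f = -0.000160, f' = 3.211432 → y_3 = 1.955296 - (-0.000160)/(3.211432) = 1.955346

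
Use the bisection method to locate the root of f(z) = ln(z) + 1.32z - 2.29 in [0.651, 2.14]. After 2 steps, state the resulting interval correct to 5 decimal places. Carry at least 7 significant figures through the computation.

[1.39550, 1.76775]

f(0.651000) = -1.859926, f(2.140000) = 1.295606 (opposite signs)
step 1: m = 1.395500, f(m) = -0.114687 < 0 → root in [1.395500, 2.140000]
step 2: m = 1.767750, f(m) = 0.613138 > 0 → root in [1.395500, 1.767750]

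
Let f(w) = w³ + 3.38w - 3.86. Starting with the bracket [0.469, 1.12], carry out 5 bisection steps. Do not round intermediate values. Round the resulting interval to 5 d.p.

f(0.469000) = -2.171618, f(1.120000) = 1.330528 (opposite signs)
step 1: m = 0.794500, f(m) = -0.673078 < 0 → root in [0.794500, 1.120000]
step 2: m = 0.957250, f(m) = 0.252660 > 0 → root in [0.794500, 0.957250]
step 3: m = 0.875875, f(m) = -0.227609 < 0 → root in [0.875875, 0.957250]
step 4: m = 0.916562, f(m) = 0.007973 > 0 → root in [0.875875, 0.916562]
step 5: m = 0.896219, f(m) = -0.110931 < 0 → root in [0.896219, 0.916562]

[0.89622, 0.91656]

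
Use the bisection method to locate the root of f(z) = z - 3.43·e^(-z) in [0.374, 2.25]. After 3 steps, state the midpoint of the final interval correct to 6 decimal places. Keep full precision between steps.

1.194750

f(0.374000) = -1.985761, f(2.250000) = 1.888481 (opposite signs)
step 1: m = 1.312000, f(m) = 0.388366 > 0 → root in [0.374000, 1.312000]
step 2: m = 0.843000, f(m) = -0.633331 < 0 → root in [0.843000, 1.312000]
step 3: m = 1.077500, f(m) = -0.090228 < 0 → root in [1.077500, 1.312000]
Midpoint of [1.077500, 1.312000] = 1.194750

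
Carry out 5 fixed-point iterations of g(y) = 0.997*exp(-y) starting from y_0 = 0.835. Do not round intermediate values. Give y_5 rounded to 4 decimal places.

0.5518

y_1 = g(0.835000) = 0.432573
y_2 = g(0.432573) = 0.646891
y_3 = g(0.646891) = 0.522100
y_4 = g(0.522100) = 0.591493
y_5 = g(0.591493) = 0.551840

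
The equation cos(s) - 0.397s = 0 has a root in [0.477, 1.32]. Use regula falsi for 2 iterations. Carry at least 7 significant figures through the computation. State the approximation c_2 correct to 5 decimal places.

1.11213

False-position update: c = (a·f(b) − b·f(a))/(f(b) − f(a)); replace the endpoint whose sign matches f(c).
f(0.477000) = 0.699007, f(1.320000) = -0.275865
step 1: c = 1.081452, f(c) = 0.040711 > 0 → new bracket [1.081452, 1.320000]
step 2: c = 1.112129, f(c) = 0.001239 > 0 → new bracket [1.112129, 1.320000]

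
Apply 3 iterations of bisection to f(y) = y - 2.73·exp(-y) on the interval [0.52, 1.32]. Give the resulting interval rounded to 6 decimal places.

[0.920000, 1.020000]

f(0.520000) = -1.103041, f(1.320000) = 0.590721 (opposite signs)
step 1: m = 0.920000, f(m) = -0.167957 < 0 → root in [0.920000, 1.320000]
step 2: m = 1.120000, f(m) = 0.229256 > 0 → root in [0.920000, 1.120000]
step 3: m = 1.020000, f(m) = 0.035576 > 0 → root in [0.920000, 1.020000]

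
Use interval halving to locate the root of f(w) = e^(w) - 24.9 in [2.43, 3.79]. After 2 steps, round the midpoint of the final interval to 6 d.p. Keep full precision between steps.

f(2.430000) = -13.541118, f(3.790000) = 19.356400 (opposite signs)
step 1: m = 3.110000, f(m) = -2.478956 < 0 → root in [3.110000, 3.790000]
step 2: m = 3.450000, f(m) = 6.600392 > 0 → root in [3.110000, 3.450000]
Midpoint of [3.110000, 3.450000] = 3.280000

3.280000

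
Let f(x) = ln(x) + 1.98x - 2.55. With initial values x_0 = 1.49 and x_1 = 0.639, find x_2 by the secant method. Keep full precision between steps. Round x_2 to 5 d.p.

f(x_0) = 0.798976, f(x_1) = -1.732631
x_2 = 0.639000 - (-1.732631)·(0.639000 - 1.490000)/(-1.732631 - (0.798976)) = 1.221424; f(x_2) = 0.068437

1.22142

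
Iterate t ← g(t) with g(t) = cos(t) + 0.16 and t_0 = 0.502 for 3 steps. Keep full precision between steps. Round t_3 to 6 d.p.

t_1 = g(0.502000) = 1.036622
t_2 = g(1.036622) = 0.669131
t_3 = g(0.669131) = 0.944361

0.944361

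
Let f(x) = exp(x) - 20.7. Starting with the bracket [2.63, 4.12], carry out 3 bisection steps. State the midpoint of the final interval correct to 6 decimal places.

f(2.630000) = -6.826230, f(4.120000) = 40.859242 (opposite signs)
step 1: m = 3.375000, f(m) = 8.524284 > 0 → root in [2.630000, 3.375000]
step 2: m = 3.002500, f(m) = -0.564186 < 0 → root in [3.002500, 3.375000]
step 3: m = 3.188750, f(m) = 3.558086 > 0 → root in [3.002500, 3.188750]
Midpoint of [3.002500, 3.188750] = 3.095625

3.095625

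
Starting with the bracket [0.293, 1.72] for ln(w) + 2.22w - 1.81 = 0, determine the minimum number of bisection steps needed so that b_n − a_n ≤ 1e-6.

21

Initial width b − a = 1.72 − 0.293 = 1.427000.
After n steps the width is (b−a)/2^n; need (b−a)/2^n ≤ 1e-6.
So n ≥ log₂(1.427000/1e-6) = log₂(1427000.0000) ≈ 20.4446.
Hence n = 21.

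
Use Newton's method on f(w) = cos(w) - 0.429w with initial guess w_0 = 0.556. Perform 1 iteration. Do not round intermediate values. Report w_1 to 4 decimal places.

f'(w) = -sin(w) - 0.429
w_0 = 0.556000: f = 0.610849, f' = -0.956793 → w_1 = 0.556000 - (0.610849)/(-0.956793) = 1.194434

1.1944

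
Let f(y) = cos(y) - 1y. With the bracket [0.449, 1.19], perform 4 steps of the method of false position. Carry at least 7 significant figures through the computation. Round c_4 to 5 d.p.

f(0.449000) = 0.451882, f(1.190000) = -0.818340
step 1: c = 0.712611, f(c) = 0.044047 > 0 → new bracket [0.712611, 1.190000]
step 2: c = 0.736994, f(c) = 0.003499 > 0 → new bracket [0.736994, 1.190000]
step 3: c = 0.738922, f(c) = 0.000273 > 0 → new bracket [0.738922, 1.190000]
step 4: c = 0.739072, f(c) = 0.000021 > 0 → new bracket [0.739072, 1.190000]

0.73907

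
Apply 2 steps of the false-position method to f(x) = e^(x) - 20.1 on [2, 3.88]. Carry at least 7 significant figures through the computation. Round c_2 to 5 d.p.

False-position update: c = (a·f(b) − b·f(a))/(f(b) − f(a)); replace the endpoint whose sign matches f(c).
f(2.000000) = -12.710944, f(3.880000) = 28.324215
step 1: c = 2.582344, f(c) = -6.871893 < 0 → new bracket [2.582344, 3.880000]
step 2: c = 2.835706, f(c) = -3.057575 < 0 → new bracket [2.835706, 3.880000]

2.83571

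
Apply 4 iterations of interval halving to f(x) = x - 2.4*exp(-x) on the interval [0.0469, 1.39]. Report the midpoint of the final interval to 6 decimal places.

f(0.046900) = -2.243139, f(1.390000) = 0.792219 (opposite signs)
step 1: m = 0.718450, f(m) = -0.451568 < 0 → root in [0.718450, 1.390000]
step 2: m = 1.054225, f(m) = 0.217915 > 0 → root in [0.718450, 1.054225]
step 3: m = 0.886338, f(m) = -0.102853 < 0 → root in [0.886338, 1.054225]
step 4: m = 0.970281, f(m) = 0.060738 > 0 → root in [0.886338, 0.970281]
Midpoint of [0.886338, 0.970281] = 0.928309

0.928309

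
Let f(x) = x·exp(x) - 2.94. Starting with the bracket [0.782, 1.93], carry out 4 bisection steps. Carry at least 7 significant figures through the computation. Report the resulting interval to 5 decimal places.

f(0.782000) = -1.230673, f(1.930000) = 10.356755 (opposite signs)
step 1: m = 1.356000, f(m) = 2.322147 > 0 → root in [0.782000, 1.356000]
step 2: m = 1.069000, f(m) = 0.173426 > 0 → root in [0.782000, 1.069000]
step 3: m = 0.925500, f(m) = -0.604844 < 0 → root in [0.925500, 1.069000]
step 4: m = 0.997250, f(m) = -0.236638 < 0 → root in [0.997250, 1.069000]

[0.99725, 1.06900]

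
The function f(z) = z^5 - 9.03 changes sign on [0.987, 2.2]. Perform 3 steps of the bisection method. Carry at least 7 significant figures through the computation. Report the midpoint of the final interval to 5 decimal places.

1.51769

f(0.987000) = -8.093332, f(2.200000) = 42.506320 (opposite signs)
step 1: m = 1.593500, f(m) = 1.244492 > 0 → root in [0.987000, 1.593500]
step 2: m = 1.290250, f(m) = -5.454232 < 0 → root in [1.290250, 1.593500]
step 3: m = 1.441875, f(m) = -2.797848 < 0 → root in [1.441875, 1.593500]
Midpoint of [1.441875, 1.593500] = 1.517688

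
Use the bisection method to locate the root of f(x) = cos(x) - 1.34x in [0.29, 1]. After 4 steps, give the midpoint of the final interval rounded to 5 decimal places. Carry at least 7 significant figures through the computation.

0.62281

f(0.290000) = 0.569644, f(1.000000) = -0.799698 (opposite signs)
step 1: m = 0.645000, f(m) = -0.065200 < 0 → root in [0.290000, 0.645000]
step 2: m = 0.467500, f(m) = 0.266248 > 0 → root in [0.467500, 0.645000]
step 3: m = 0.556250, f(m) = 0.103866 > 0 → root in [0.556250, 0.645000]
step 4: m = 0.600625, f(m) = 0.020145 > 0 → root in [0.600625, 0.645000]
Midpoint of [0.600625, 0.645000] = 0.622812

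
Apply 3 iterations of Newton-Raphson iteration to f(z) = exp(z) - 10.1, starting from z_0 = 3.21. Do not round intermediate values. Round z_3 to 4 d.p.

2.3134

f'(z) = exp(z)
z_0 = 3.210000: f = 14.679086, f' = 24.779086 → z_1 = 3.210000 - (14.679086)/(24.779086) = 2.617602
z_1 = 2.617602: f = 3.602822, f' = 13.702822 → z_2 = 2.617602 - (3.602822)/(13.702822) = 2.354676
z_2 = 2.354676: f = 0.434718, f' = 10.534718 → z_3 = 2.354676 - (0.434718)/(10.534718) = 2.313411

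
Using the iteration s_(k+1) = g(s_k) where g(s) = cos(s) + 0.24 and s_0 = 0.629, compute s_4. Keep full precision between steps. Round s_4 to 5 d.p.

s_1 = g(0.629000) = 1.048616
s_2 = g(1.048616) = 0.738771
s_3 = g(0.738771) = 0.979297
s_4 = g(0.979297) = 0.797606

0.79761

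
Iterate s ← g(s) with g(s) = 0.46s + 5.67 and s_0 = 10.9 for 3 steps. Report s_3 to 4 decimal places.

s_1 = g(10.900000) = 10.684000
s_2 = g(10.684000) = 10.584640
s_3 = g(10.584640) = 10.538934

10.5389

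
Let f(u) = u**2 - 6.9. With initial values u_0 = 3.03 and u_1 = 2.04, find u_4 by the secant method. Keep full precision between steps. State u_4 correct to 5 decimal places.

f(u_0) = 2.280900, f(u_1) = -2.738400
u_2 = 2.040000 - (-2.738400)·(2.040000 - 3.030000)/(-2.738400 - (2.280900)) = 2.580118; f(u_2) = -0.242989
u_3 = 2.580118 - (-0.242989)·(2.580118 - 2.040000)/(-0.242989 - (-2.738400)) = 2.632712; f(u_3) = 0.031173
u_4 = 2.632712 - (0.031173)·(2.632712 - 2.580118)/(0.031173 - (-0.242989)) = 2.626732; f(u_4) = -0.000279

2.62673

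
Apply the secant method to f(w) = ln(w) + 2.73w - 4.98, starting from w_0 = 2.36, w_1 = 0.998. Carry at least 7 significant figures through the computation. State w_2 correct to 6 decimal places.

Secant update: w_(k+1) = w_k − f(w_k)·(w_k − w_(k-1))/(f(w_k) − f(w_(k-1))).
f(w_0) = 2.321462, f(w_1) = -2.257462
w_2 = 0.998000 - (-2.257462)·(0.998000 - 2.360000)/(-2.257462 - (2.321462)) = 1.669482; f(w_2) = 0.090198

1.669482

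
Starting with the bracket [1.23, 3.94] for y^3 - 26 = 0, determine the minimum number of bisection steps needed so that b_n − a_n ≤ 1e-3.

12

Initial width b − a = 3.94 − 1.23 = 2.710000.
After n steps the width is (b−a)/2^n; need (b−a)/2^n ≤ 1e-3.
So n ≥ log₂(2.710000/1e-3) = log₂(2710.0000) ≈ 11.4041.
Hence n = 12.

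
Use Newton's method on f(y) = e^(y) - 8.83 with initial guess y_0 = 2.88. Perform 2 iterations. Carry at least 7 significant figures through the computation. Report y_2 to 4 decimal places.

f'(y) = e^(y)
y_0 = 2.880000: f = 8.984273, f' = 17.814273 → y_1 = 2.880000 - (8.984273)/(17.814273) = 2.375670
y_1 = 2.375670: f = 1.928218, f' = 10.758218 → y_2 = 2.375670 - (1.928218)/(10.758218) = 2.196438

2.1964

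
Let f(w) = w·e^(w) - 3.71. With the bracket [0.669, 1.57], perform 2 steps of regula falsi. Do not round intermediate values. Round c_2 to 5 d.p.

f(0.669000) = -2.403922, f(1.570000) = 3.836438
step 1: c = 1.016085, f(c) = -0.903210 < 0 → new bracket [1.016085, 1.570000]
step 2: c = 1.121641, f(c) = -0.266685 < 0 → new bracket [1.121641, 1.570000]

1.12164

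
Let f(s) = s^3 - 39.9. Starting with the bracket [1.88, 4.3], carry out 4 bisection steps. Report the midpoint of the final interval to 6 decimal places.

f(1.880000) = -33.255328, f(4.300000) = 39.607000 (opposite signs)
step 1: m = 3.090000, f(m) = -10.396371 < 0 → root in [3.090000, 4.300000]
step 2: m = 3.695000, f(m) = 10.547927 > 0 → root in [3.090000, 3.695000]
step 3: m = 3.392500, f(m) = -0.855527 < 0 → root in [3.392500, 3.695000]
step 4: m = 3.543750, f(m) = 4.602994 > 0 → root in [3.392500, 3.543750]
Midpoint of [3.392500, 3.543750] = 3.468125

3.468125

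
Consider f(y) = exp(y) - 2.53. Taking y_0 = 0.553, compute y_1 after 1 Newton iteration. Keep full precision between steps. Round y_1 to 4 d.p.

1.0083

f'(y) = exp(y)
y_0 = 0.553000: f = -0.791539, f' = 1.738461 → y_1 = 0.553000 - (-0.791539)/(1.738461) = 1.008311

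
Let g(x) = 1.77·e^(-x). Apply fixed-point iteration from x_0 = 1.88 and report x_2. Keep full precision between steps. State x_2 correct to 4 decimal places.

1.3511

x_1 = g(1.880000) = 0.270084
x_2 = g(0.270084) = 1.351068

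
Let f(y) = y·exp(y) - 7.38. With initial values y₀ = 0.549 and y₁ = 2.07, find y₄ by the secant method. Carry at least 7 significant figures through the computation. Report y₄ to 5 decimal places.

1.59379

f(y_0) = -6.429395, f(y_1) = 9.024384
y_2 = 2.070000 - (9.024384)·(2.070000 - 0.549000)/(9.024384 - (-6.429395)) = 1.181797; f(y_2) = -3.527071
y_3 = 1.181797 - (-3.527071)·(1.181797 - 2.070000)/(-3.527071 - (9.024384)) = 1.431390; f(y_3) = -1.390330
y_4 = 1.431390 - (-1.390330)·(1.431390 - 1.181797)/(-1.390330 - (-3.527071)) = 1.593795; f(y_4) = 0.465284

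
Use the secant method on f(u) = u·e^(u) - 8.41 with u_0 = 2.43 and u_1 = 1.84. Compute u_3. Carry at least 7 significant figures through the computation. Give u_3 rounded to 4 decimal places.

Secant update: u_(k+1) = u_k − f(u_k)·(u_k − u_(k-1))/(f(u_k) − f(u_(k-1))).
f(u_0) = 19.192083, f(u_1) = 3.175630
u_2 = 1.840000 - (3.175630)·(1.840000 - 2.430000)/(3.175630 - (19.192083)) = 1.723019; f(u_2) = 1.241341
u_3 = 1.723019 - (1.241341)·(1.723019 - 1.840000)/(1.241341 - (3.175630)) = 1.647946; f(u_3) = 0.153210

1.6479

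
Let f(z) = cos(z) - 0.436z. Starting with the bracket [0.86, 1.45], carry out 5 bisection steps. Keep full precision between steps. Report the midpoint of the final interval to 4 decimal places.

1.0720

f(0.860000) = 0.277477, f(1.450000) = -0.511697 (opposite signs)
step 1: m = 1.155000, f(m) = -0.099661 < 0 → root in [0.860000, 1.155000]
step 2: m = 1.007500, f(m) = 0.094706 > 0 → root in [1.007500, 1.155000]
step 3: m = 1.081250, f(m) = -0.001199 < 0 → root in [1.007500, 1.081250]
step 4: m = 1.044375, f(m) = 0.047095 > 0 → root in [1.044375, 1.081250]
step 5: m = 1.062813, f(m) = 0.023030 > 0 → root in [1.062813, 1.081250]
Midpoint of [1.062813, 1.081250] = 1.072031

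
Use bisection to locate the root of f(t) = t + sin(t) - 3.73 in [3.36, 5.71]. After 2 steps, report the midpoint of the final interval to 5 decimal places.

f(3.360000) = -0.586675, f(5.710000) = 1.437689 (opposite signs)
step 1: m = 4.535000, f(m) = -0.179308 < 0 → root in [4.535000, 5.710000]
step 2: m = 5.122500, f(m) = 0.475423 > 0 → root in [4.535000, 5.122500]
Midpoint of [4.535000, 5.122500] = 4.828750

4.82875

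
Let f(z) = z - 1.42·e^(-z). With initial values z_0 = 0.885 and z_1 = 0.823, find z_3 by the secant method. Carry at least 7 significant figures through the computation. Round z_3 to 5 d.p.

f(z_0) = 0.298946, f(z_1) = 0.199460
z_2 = 0.823000 - (0.199460)·(0.823000 - 0.885000)/(0.199460 - (0.298946)) = 0.698695; f(z_2) = -0.007377
z_3 = 0.698695 - (-0.007377)·(0.698695 - 0.823000)/(-0.007377 - (0.199460)) = 0.703128; f(z_3) = 0.000180

0.70313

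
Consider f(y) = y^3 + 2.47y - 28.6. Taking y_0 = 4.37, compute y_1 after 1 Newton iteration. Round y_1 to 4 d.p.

Newton update: y ← y − f(y)/f'(y).
f'(y) = 3y^2 + 2.47
y_0 = 4.370000: f = 65.647353, f' = 59.760700 → y_1 = 4.370000 - (65.647353)/(59.760700) = 3.271496

3.2715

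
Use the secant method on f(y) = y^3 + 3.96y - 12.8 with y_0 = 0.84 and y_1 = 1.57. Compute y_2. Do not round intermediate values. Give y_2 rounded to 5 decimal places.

f(y_0) = -8.880896, f(y_1) = -2.712907
y_2 = 1.570000 - (-2.712907)·(1.570000 - 0.840000)/(-2.712907 - (-8.880896)) = 1.891081; f(y_2) = 1.451536

1.89108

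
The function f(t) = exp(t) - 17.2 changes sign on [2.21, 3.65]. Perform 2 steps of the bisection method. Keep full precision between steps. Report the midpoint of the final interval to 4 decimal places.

f(2.210000) = -8.084284, f(3.650000) = 21.274666 (opposite signs)
step 1: m = 2.930000, f(m) = 1.527630 > 0 → root in [2.210000, 2.930000]
step 2: m = 2.570000, f(m) = -4.134176 < 0 → root in [2.570000, 2.930000]
Midpoint of [2.570000, 2.930000] = 2.750000

2.7500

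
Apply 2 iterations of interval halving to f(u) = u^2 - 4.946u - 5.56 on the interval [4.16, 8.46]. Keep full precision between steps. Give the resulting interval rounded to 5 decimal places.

f(4.160000) = -8.829760, f(8.460000) = 24.168440 (opposite signs)
step 1: m = 6.310000, f(m) = 3.046840 > 0 → root in [4.160000, 6.310000]
step 2: m = 5.235000, f(m) = -4.047085 < 0 → root in [5.235000, 6.310000]

[5.23500, 6.31000]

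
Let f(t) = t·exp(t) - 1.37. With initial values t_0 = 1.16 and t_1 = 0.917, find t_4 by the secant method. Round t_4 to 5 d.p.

Secant update: t_(k+1) = t_k − f(t_k)·(t_k − t_(k-1))/(f(t_k) − f(t_(k-1))).
f(t_0) = 2.330323, f(t_1) = 0.924127
t_2 = 0.917000 - (0.924127)·(0.917000 - 1.160000)/(0.924127 - (2.330323)) = 0.757305; f(t_2) = 0.244968
t_3 = 0.757305 - (0.244968)·(0.757305 - 0.917000)/(0.244968 - (0.924127)) = 0.699704; f(t_3) = 0.038613
t_4 = 0.699704 - (0.038613)·(0.699704 - 0.757305)/(0.038613 - (0.244968)) = 0.688926; f(t_4) = 0.002046

0.68893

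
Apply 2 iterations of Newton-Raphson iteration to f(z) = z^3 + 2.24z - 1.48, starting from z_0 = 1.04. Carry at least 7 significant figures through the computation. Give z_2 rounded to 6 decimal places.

Newton update: z ← z − f(z)/f'(z).
f'(z) = 3z^2 + 2.24
z_0 = 1.040000: f = 1.974464, f' = 5.484800 → z_1 = 1.040000 - (1.974464)/(5.484800) = 0.680012
z_1 = 0.680012: f = 0.357674, f' = 3.627248 → z_2 = 0.680012 - (0.357674)/(3.627248) = 0.581404

0.581404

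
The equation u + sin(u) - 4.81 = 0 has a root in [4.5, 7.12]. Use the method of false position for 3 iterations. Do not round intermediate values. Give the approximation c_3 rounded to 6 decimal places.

f(4.500000) = -1.287530, f(7.120000) = 3.052513
step 1: c = 5.277257, f(c) = -0.377402 < 0 → new bracket [5.277257, 7.120000]
step 2: c = 5.480019, f(c) = -0.049540 < 0 → new bracket [5.480019, 7.120000]
step 3: c = 5.506209, f(c) = -0.004917 < 0 → new bracket [5.506209, 7.120000]

5.506209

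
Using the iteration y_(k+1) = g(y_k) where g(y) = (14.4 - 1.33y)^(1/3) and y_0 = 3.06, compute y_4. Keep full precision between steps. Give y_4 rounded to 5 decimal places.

2.25107

y_1 = g(3.060000) = 2.177892
y_2 = g(2.177892) = 2.257401
y_3 = g(2.257401) = 2.250463
y_4 = g(2.250463) = 2.251070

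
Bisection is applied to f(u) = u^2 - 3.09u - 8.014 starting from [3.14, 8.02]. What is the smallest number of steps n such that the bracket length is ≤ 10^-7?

26

Initial width b − a = 8.02 − 3.14 = 4.880000.
After n steps the width is (b−a)/2^n; need (b−a)/2^n ≤ 10^-7.
So n ≥ log₂(4.880000/10^-7) = log₂(48800000.0000) ≈ 25.5404.
Hence n = 26.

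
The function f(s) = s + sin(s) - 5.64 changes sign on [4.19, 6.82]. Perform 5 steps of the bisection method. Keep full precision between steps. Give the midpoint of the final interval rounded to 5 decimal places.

f(4.190000) = -2.316630, f(6.820000) = 1.691401 (opposite signs)
step 1: m = 5.505000, f(m) = -0.836988 < 0 → root in [5.505000, 6.820000]
step 2: m = 6.162500, f(m) = 0.402107 > 0 → root in [5.505000, 6.162500]
step 3: m = 5.833750, f(m) = -0.240707 < 0 → root in [5.833750, 6.162500]
step 4: m = 5.998125, f(m) = 0.076910 > 0 → root in [5.833750, 5.998125]
step 5: m = 5.915938, f(m) = -0.083111 < 0 → root in [5.915938, 5.998125]
Midpoint of [5.915938, 5.998125] = 5.957031

5.95703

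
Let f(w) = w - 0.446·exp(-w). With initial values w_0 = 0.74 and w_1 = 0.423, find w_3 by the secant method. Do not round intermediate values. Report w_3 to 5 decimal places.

Secant update: w_(k+1) = w_k − f(w_k)·(w_k − w_(k-1))/(f(w_k) − f(w_(k-1))).
f(w_0) = 0.527207, f(w_1) = 0.130835
w_2 = 0.423000 - (0.130835)·(0.423000 - 0.740000)/(0.130835 - (0.527207)) = 0.318364; f(w_2) = -0.006028
w_3 = 0.318364 - (-0.006028)·(0.318364 - 0.423000)/(-0.006028 - (0.130835)) = 0.322973; f(w_3) = 0.000072

0.32297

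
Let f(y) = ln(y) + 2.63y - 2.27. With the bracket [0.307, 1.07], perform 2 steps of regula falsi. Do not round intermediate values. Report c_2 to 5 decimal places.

0.90604

f(0.307000) = -2.643498, f(1.070000) = 0.611759
step 1: c = 0.926610, f(c) = 0.090761 > 0 → new bracket [0.307000, 0.926610]
step 2: c = 0.906042, f(c) = 0.014223 > 0 → new bracket [0.307000, 0.906042]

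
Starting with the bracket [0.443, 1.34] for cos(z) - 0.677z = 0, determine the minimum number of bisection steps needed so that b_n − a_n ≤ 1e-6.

20

Initial width b − a = 1.34 − 0.443 = 0.897000.
After n steps the width is (b−a)/2^n; need (b−a)/2^n ≤ 1e-6.
So n ≥ log₂(0.897000/1e-6) = log₂(897000.0000) ≈ 19.7747.
Hence n = 20.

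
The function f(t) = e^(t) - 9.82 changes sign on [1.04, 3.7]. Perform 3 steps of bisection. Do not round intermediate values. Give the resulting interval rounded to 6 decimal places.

f(1.040000) = -6.990783, f(3.700000) = 30.627304 (opposite signs)
step 1: m = 2.370000, f(m) = 0.877392 > 0 → root in [1.040000, 2.370000]
step 2: m = 1.705000, f(m) = -4.318614 < 0 → root in [1.705000, 2.370000]
step 3: m = 2.037500, f(m) = -2.148593 < 0 → root in [2.037500, 2.370000]

[2.037500, 2.370000]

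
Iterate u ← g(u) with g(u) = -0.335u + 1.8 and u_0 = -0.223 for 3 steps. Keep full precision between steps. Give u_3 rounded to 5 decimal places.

1.40739

u_1 = g(-0.223000) = 1.874705
u_2 = g(1.874705) = 1.171974
u_3 = g(1.171974) = 1.407389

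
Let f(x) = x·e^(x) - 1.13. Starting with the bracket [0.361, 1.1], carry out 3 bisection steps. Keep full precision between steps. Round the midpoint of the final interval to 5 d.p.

0.59194

f(0.361000) = -0.612050, f(1.100000) = 2.174583 (opposite signs)
step 1: m = 0.730500, f(m) = 0.386604 > 0 → root in [0.361000, 0.730500]
step 2: m = 0.545750, f(m) = -0.188089 < 0 → root in [0.545750, 0.730500]
step 3: m = 0.638125, f(m) = 0.077925 > 0 → root in [0.545750, 0.638125]
Midpoint of [0.545750, 0.638125] = 0.591938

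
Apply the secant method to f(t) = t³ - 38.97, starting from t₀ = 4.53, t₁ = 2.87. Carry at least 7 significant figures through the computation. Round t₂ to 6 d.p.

3.237110

Secant update: t_(k+1) = t_k − f(t_k)·(t_k − t_(k-1))/(f(t_k) − f(t_(k-1))).
f(t_0) = 53.989677, f(t_1) = -15.330097
t_2 = 2.870000 - (-15.330097)·(2.870000 - 4.530000)/(-15.330097 - (53.989677)) = 3.237110; f(t_2) = -5.048719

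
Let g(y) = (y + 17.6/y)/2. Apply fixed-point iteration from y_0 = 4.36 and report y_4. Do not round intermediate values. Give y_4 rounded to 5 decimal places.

4.19524

y_1 = g(4.360000) = 4.198349
y_2 = g(4.198349) = 4.195237
y_3 = g(4.195237) = 4.195235
y_4 = g(4.195235) = 4.195235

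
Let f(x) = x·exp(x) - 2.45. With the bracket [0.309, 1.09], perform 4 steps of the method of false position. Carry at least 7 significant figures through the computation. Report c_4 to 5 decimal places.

False-position update: c = (a·f(b) − b·f(a))/(f(b) − f(a)); replace the endpoint whose sign matches f(c).
f(0.309000) = -2.029123, f(1.090000) = 0.791959
step 1: c = 0.870751, f(c) = -0.370034 < 0 → new bracket [0.870751, 1.090000]
step 2: c = 0.940570, f(c) = -0.040784 < 0 → new bracket [0.940570, 1.090000]
step 3: c = 0.947889, f(c) = -0.004204 < 0 → new bracket [0.947889, 1.090000]
step 4: c = 0.948639, f(c) = -0.000430 < 0 → new bracket [0.948639, 1.090000]

0.94864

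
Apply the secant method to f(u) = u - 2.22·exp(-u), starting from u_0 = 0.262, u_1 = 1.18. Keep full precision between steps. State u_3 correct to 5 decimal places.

0.89858

f(u_0) = -1.446314, f(u_1) = 0.497841
u_2 = 1.180000 - (0.497841)·(1.180000 - 0.262000)/(0.497841 - (-1.446314)) = 0.944927; f(u_2) = 0.081996
u_3 = 0.944927 - (0.081996)·(0.944927 - 1.180000)/(0.081996 - (0.497841)) = 0.898576; f(u_3) = -0.005295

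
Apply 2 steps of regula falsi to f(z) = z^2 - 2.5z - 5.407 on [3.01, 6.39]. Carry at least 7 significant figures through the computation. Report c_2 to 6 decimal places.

3.783148

f(3.010000) = -3.871900, f(6.390000) = 19.450100
step 1: c = 3.571145, f(c) = -1.581786 < 0 → new bracket [3.571145, 6.390000]
step 2: c = 3.783148, f(c) = -0.552661 < 0 → new bracket [3.783148, 6.390000]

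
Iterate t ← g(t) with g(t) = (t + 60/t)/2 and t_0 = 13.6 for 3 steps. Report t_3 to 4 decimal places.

t_1 = g(13.600000) = 9.005882
t_2 = g(9.005882) = 7.834097
t_3 = g(7.834097) = 7.746462

7.7465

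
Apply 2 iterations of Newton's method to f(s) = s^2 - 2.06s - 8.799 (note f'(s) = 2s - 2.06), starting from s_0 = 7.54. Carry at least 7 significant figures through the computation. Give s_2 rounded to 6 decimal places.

s_0 = 7.540000: f = 32.520200, f' = 13.020000 → s_1 = 7.540000 - (32.520200)/(13.020000) = 5.042289
s_1 = 5.042289: f = 6.238561, f' = 8.024578 → s_2 = 5.042289 - (6.238561)/(8.024578) = 4.264857

4.264857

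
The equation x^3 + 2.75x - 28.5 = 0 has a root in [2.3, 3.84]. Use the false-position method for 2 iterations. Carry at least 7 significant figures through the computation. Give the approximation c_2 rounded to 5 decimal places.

False-position update: c = (a·f(b) − b·f(a))/(f(b) − f(a)); replace the endpoint whose sign matches f(c).
f(2.300000) = -10.008000, f(3.840000) = 38.683104
step 1: c = 2.616533, f(c) = -3.391119 < 0 → new bracket [2.616533, 3.840000]
step 2: c = 2.715142, f(c) = -1.017339 < 0 → new bracket [2.715142, 3.840000]

2.71514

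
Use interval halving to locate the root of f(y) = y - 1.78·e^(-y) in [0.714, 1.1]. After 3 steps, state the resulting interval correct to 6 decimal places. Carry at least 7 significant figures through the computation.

[0.762250, 0.810500]

f(0.714000) = -0.157633, f(1.100000) = 0.507489 (opposite signs)
step 1: m = 0.907000, f(m) = 0.188354 > 0 → root in [0.714000, 0.907000]
step 2: m = 0.810500, f(m) = 0.019048 > 0 → root in [0.714000, 0.810500]
step 3: m = 0.762250, f(m) = -0.068325 < 0 → root in [0.762250, 0.810500]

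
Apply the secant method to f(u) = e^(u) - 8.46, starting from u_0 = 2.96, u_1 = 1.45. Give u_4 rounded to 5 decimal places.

2.12101

Secant update: u_(k+1) = u_k − f(u_k)·(u_k − u_(k-1))/(f(u_k) − f(u_(k-1))).
f(u_0) = 10.837972, f(u_1) = -4.196885
u_2 = 1.450000 - (-4.196885)·(1.450000 - 2.960000)/(-4.196885 - (10.837972)) = 1.871507; f(u_2) = -1.961919
u_3 = 1.871507 - (-1.961919)·(1.871507 - 1.450000)/(-1.961919 - (-4.196885)) = 2.241518; f(u_3) = 0.947601
u_4 = 2.241518 - (0.947601)·(2.241518 - 1.871507)/(0.947601 - (-1.961919)) = 2.121009; f(u_4) = -0.120451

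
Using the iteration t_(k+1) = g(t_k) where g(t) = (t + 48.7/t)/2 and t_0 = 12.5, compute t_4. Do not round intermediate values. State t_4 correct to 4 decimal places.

t_1 = g(12.500000) = 8.198000
t_2 = g(8.198000) = 7.069237
t_3 = g(7.069237) = 6.979120
t_4 = g(6.979120) = 6.978539

6.9785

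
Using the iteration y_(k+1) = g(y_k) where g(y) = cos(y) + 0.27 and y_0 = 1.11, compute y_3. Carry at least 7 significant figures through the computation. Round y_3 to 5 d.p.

0.78883

y_1 = g(1.110000) = 0.714662
y_2 = g(0.714662) = 1.025315
y_3 = g(1.025315) = 0.788830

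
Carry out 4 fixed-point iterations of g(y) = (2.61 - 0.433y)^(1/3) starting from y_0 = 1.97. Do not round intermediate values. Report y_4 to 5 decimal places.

1.27226

y_1 = g(1.970000) = 1.206673
y_2 = g(1.206673) = 1.278035
y_3 = g(1.278035) = 1.271698
y_4 = g(1.271698) = 1.272263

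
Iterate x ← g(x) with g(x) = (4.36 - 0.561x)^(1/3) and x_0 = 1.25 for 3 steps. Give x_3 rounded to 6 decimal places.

1.519537

x_1 = g(1.250000) = 1.540911
x_2 = g(1.540911) = 1.517651
x_3 = g(1.517651) = 1.519537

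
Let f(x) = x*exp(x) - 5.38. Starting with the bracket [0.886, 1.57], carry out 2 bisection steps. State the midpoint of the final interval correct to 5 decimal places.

1.31350

f(0.886000) = -3.231088, f(1.570000) = 2.166438 (opposite signs)
step 1: m = 1.228000, f(m) = -1.187124 < 0 → root in [1.228000, 1.570000]
step 2: m = 1.399000, f(m) = 0.287554 > 0 → root in [1.228000, 1.399000]
Midpoint of [1.228000, 1.399000] = 1.313500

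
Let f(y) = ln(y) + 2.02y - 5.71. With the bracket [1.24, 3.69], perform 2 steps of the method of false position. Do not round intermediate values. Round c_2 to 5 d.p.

2.39787

f(1.240000) = -2.990089, f(3.690000) = 3.049426
step 1: c = 2.452964, f(c) = 0.142285 > 0 → new bracket [1.240000, 2.452964]
step 2: c = 2.397867, f(c) = 0.008270 > 0 → new bracket [1.240000, 2.397867]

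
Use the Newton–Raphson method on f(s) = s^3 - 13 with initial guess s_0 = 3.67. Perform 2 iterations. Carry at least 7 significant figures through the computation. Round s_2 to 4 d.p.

2.4110

f'(s) = 3s^2
s_0 = 3.670000: f = 36.430863, f' = 40.406700 → s_1 = 3.670000 - (36.430863)/(40.406700) = 2.768395
s_1 = 2.768395: f = 8.217021, f' = 22.992041 → s_2 = 2.768395 - (8.217021)/(22.992041) = 2.411010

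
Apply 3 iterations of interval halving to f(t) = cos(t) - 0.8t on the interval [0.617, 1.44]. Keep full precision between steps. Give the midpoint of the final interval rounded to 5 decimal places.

f(0.617000) = 0.322018, f(1.440000) = -1.021576 (opposite signs)
step 1: m = 1.028500, f(m) = -0.306696 < 0 → root in [0.617000, 1.028500]
step 2: m = 0.822750, f(m) = 0.022008 > 0 → root in [0.822750, 1.028500]
step 3: m = 0.925625, f(m) = -0.139165 < 0 → root in [0.822750, 0.925625]
Midpoint of [0.822750, 0.925625] = 0.874187

0.87419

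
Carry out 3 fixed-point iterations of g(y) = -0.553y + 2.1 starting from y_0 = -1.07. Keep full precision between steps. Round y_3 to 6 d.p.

y_1 = g(-1.070000) = 2.691710
y_2 = g(2.691710) = 0.611484
y_3 = g(0.611484) = 1.761849

1.761849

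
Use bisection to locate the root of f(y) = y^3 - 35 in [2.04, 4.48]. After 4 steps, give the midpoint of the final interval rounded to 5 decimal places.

f(2.040000) = -26.510336, f(4.480000) = 54.915392 (opposite signs)
step 1: m = 3.260000, f(m) = -0.354024 < 0 → root in [3.260000, 4.480000]
step 2: m = 3.870000, f(m) = 22.960603 > 0 → root in [3.260000, 3.870000]
step 3: m = 3.565000, f(m) = 10.308387 > 0 → root in [3.260000, 3.565000]
step 4: m = 3.412500, f(m) = 4.739096 > 0 → root in [3.260000, 3.412500]
Midpoint of [3.260000, 3.412500] = 3.336250

3.33625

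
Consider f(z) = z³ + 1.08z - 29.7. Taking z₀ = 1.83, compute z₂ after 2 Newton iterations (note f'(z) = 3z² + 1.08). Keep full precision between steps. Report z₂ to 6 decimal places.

z_0 = 1.830000: f = -21.595113, f' = 11.126700 → z_1 = 1.830000 - (-21.595113)/(11.126700) = 3.770837
z_1 = 3.770837: f = 27.990841, f' = 43.737639 → z_2 = 3.770837 - (27.990841)/(43.737639) = 3.130866

3.130866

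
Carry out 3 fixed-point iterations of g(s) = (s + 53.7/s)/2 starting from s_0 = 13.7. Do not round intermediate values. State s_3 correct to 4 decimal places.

s_1 = g(13.700000) = 8.809854
s_2 = g(8.809854) = 7.452651
s_3 = g(7.452651) = 7.329070

7.3291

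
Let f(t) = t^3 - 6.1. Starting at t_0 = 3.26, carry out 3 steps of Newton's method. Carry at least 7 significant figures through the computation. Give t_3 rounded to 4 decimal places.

Newton update: t ← t − f(t)/f'(t).
f'(t) = 3t^2
t_0 = 3.260000: f = 28.545976, f' = 31.882800 → t_1 = 3.260000 - (28.545976)/(31.882800) = 2.364659
t_1 = 2.364659: f = 7.122257, f' = 16.774837 → t_2 = 2.364659 - (7.122257)/(16.774837) = 1.940079
t_2 = 1.940079: f = 1.202279, f' = 11.291723 → t_3 = 1.940079 - (1.202279)/(11.291723) = 1.833605

1.8336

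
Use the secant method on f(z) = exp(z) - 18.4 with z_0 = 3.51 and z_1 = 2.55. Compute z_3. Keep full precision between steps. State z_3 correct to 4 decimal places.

Secant update: z_(k+1) = z_k − f(z_k)·(z_k − z_(k-1))/(f(z_k) − f(z_(k-1))).
f(z_0) = 15.048268, f(z_1) = -5.592896
z_2 = 2.550000 - (-5.592896)·(2.550000 - 3.510000)/(-5.592896 - (15.048268)) = 2.810120; f(z_2) = -1.788088
z_3 = 2.810120 - (-1.788088)·(2.810120 - 2.550000)/(-1.788088 - (-5.592896)) = 2.932365; f(z_3) = 0.371968

2.9324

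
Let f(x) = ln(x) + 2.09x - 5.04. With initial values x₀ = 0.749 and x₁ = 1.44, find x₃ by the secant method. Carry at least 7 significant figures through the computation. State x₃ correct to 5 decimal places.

f(x_0) = -3.763606, f(x_1) = -1.665757
x_2 = 1.440000 - (-1.665757)·(1.440000 - 0.749000)/(-1.665757 - (-3.763606)) = 1.988675; f(x_2) = -0.196200
x_3 = 1.988675 - (-0.196200)·(1.988675 - 1.440000)/(-0.196200 - (-1.665757)) = 2.061929; f(x_3) = -0.006927

2.06193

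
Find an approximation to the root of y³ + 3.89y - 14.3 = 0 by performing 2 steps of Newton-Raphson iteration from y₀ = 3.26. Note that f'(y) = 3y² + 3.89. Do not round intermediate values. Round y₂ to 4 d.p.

y_0 = 3.260000: f = 33.027376, f' = 35.772800 → y_1 = 3.260000 - (33.027376)/(35.772800) = 2.336746
y_1 = 2.336746: f = 7.549470, f' = 20.271147 → y_2 = 2.336746 - (7.549470)/(20.271147) = 1.964322

1.9643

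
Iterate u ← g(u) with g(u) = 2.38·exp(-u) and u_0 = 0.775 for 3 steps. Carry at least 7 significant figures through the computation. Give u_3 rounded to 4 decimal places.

u_1 = g(0.775000) = 1.096475
u_2 = g(1.096475) = 0.795031
u_3 = g(0.795031) = 1.074730

1.0747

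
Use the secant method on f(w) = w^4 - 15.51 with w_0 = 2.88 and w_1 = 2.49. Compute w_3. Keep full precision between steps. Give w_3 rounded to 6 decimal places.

2.045873

f(w_0) = 53.287071, f(w_1) = 22.931240
w_2 = 2.490000 - (22.931240)·(2.490000 - 2.880000)/(22.931240 - (53.287071)) = 2.195388; f(w_2) = 7.719794
w_3 = 2.195388 - (7.719794)·(2.195388 - 2.490000)/(7.719794 - (22.931240)) = 2.045873; f(w_3) = 2.009220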